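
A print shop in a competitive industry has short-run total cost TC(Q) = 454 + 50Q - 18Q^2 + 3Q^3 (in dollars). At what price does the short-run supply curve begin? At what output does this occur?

Short-run supply begins at min AVC. From VC = 50Q - 18Q^2 + 3Q^3, AVC = 50 - 18Q + 3Q^2.
At the minimum of AVC, MC = AVC. MC = 50 - 36Q + 9Q^2; setting MC = AVC gives 6Q^2 - 18Q = 0, so Q = 3. min AVC = 23.
For P < $23 the firm produces nothing.

$23 per unit, at Q = 3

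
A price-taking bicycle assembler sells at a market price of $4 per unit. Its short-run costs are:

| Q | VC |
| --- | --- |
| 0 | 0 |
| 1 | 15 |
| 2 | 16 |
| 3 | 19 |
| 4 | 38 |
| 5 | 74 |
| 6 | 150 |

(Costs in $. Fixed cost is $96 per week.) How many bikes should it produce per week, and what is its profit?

Compute π = P·Q − TC at each output: Q=0: -96; Q=1: -107; Q=2: -104; Q=3: -103; Q=4: -118; Q=5: -150; Q=6: -222.
Profit is highest at Q = 0. Equivalently, the lowest AVC in the table is 19/3 ≈ $6.33 at Q = 3, and P = $4 falls below it — price never covers variable cost, so the firm shuts down and loses only its fixed cost.

Q = 0 (shut down); profit = -$96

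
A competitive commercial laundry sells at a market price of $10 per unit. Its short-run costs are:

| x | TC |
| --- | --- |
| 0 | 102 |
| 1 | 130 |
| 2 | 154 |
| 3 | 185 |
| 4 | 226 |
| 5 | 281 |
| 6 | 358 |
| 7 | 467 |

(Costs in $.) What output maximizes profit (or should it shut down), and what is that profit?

x = 0 (shut down); profit = -$102

Profit at each row (π = 10x − TC): x=0: -102; x=1: -120; x=2: -134; x=3: -155; x=4: -186; x=5: -231; x=6: -298; x=7: -397.
Profit is highest at x = 0. Equivalently, the lowest AVC in the table is 52/2 ≈ $26 at x = 2, and P = $10 falls below it — price never covers variable cost, so the firm shuts down and loses only its fixed cost.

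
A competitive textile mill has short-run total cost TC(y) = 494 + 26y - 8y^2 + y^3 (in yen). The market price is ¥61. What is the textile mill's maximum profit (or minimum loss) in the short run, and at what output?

AVC = 26 - 8y + y^2 has its minimum ¥10 at y = 4; price ¥61 clears that bar, so the firm operates.
With MC = 26 - 16y + 3y^2, P = MC on the upward-sloping part at y* = 7.
TR = 61·7 = 427. TC = 494 + 133 = 627. Profit = 427 − 627 = -¥200.
That loss of ¥200 beats the ¥494 the firm would lose by shutting down; producing recovers ¥294 of fixed cost.

Profit = -¥200 at y = 7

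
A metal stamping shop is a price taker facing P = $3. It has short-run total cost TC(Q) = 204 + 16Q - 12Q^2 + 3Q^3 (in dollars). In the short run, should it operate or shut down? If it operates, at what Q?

Shut down

Strip out fixed cost: VC = 16Q - 12Q^2 + 3Q^3. Then AVC = 16 - 12Q + 3Q^2 and MC = 16 - 24Q + 9Q^2.
AVC is minimized where dAVC/dQ = -12 + 6Q = 0, at Q = 2; min AVC = 16 - 12·2 + 3·2^2 = $4.
With P < min AVC ($3 < $4), every unit sold adds to the loss.
Shutting down limits the loss to fixed cost, $204.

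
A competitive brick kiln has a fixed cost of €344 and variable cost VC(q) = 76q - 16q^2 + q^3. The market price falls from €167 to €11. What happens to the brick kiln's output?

AVC = 76 - 16q + q^2, minimized at q = 8 where min AVC = €12. MC = 76 - 32q + 3q^2.
At P = €167 ≥ min AVC, set P = MC on the rising branch: q = 13.
At P = €11 < min AVC = €12, price no longer covers variable cost at any output, so the firm shuts down: q = 0.

Output falls from 13 to 0 (the firm shuts down)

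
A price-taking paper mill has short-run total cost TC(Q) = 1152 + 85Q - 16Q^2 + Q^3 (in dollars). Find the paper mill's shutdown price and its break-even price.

Shutdown price = min AVC. AVC = 85 - 16Q + Q^2, with vertex at Q = 8 and minimum $21.
ATC = 1152/Q + 85 - 16Q + Q^2. Setting dATC/dQ = −1152/Q^2 − 16 + 2Q = 0 gives Q = 12 (since 2·12^3 − 16·12^2 = 1152).
min ATC = 1152/12 + 85 − 16·12 + 12^2 = $133. That is the break-even price.
Between these two prices the firm operates at a loss; above $133 it earns a profit.

Shutdown price = $21; break-even price = $133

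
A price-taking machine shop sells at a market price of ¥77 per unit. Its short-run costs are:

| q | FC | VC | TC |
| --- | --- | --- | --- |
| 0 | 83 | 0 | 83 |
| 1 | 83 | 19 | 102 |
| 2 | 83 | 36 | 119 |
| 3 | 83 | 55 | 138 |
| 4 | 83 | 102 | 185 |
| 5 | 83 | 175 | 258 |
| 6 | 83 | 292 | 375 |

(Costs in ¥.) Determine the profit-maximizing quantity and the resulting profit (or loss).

Profit at each row (π = 77q − TC): q=0: -83; q=1: -25; q=2: 35; q=3: 93; q=4: 123; q=5: 127; q=6: 87.
Profit is maximized at q = 5. AVC there is 175/5 = ¥35 ≤ P, so producing beats shutting down (which would give -¥83).

q = 5; profit = ¥127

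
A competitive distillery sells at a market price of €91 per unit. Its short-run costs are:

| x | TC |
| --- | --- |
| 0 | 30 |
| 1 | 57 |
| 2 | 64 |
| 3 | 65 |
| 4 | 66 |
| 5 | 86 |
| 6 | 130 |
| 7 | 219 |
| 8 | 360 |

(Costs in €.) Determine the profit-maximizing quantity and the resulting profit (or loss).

x = 7; profit = €418

Compute π = P·x − TC at each output: x=0: -30; x=1: 34; x=2: 118; x=3: 208; x=4: 298; x=5: 369; x=6: 416; x=7: 418; x=8: 368.
Profit is maximized at x = 7. AVC there is 189/7 = €27 ≤ P, so producing beats shutting down (which would give -€30).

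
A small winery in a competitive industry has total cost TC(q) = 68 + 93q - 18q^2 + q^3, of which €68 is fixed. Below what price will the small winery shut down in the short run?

The firm shuts down when price falls below the minimum of average variable cost. AVC = VC/q = 93 - 18q + q^2.
At the minimum of AVC, MC = AVC. MC = 93 - 36q + 3q^2; setting MC = AVC gives 2q^2 - 18q = 0, so q = 9. min AVC = 12.
The firm shuts down for any P below €12.

€12 per unit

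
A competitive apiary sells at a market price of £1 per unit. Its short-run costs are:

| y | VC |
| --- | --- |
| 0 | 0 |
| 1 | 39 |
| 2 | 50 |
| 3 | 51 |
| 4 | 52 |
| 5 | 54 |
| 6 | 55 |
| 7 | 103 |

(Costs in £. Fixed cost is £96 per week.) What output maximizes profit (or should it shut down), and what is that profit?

y = 0 (shut down); profit = -£96

Compute π = P·y − TC at each output: y=0: -96; y=1: -134; y=2: -144; y=3: -144; y=4: -144; y=5: -145; y=6: -145; y=7: -192.
Profit is highest at y = 0. Equivalently, the lowest AVC in the table is 55/6 ≈ £9.17 at y = 6, and P = £1 falls below it — price never covers variable cost, so the firm shuts down and loses only its fixed cost.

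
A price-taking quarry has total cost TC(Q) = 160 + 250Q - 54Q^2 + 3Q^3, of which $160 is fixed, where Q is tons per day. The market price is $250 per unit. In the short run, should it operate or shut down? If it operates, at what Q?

Produce at Q = 12

Variable cost is VC = 250Q - 54Q^2 + 3Q^3, so AVC = VC/Q = 250 - 54Q + 3Q^2 and MC = dTC/dQ = 250 - 108Q + 9Q^2.
AVC is minimized where dAVC/dQ = -54 + 6Q = 0, at Q = 9; min AVC = 250 - 54·9 + 3·9^2 = $7.
Since P = $250 ≥ min AVC = $7, price covers variable cost and the firm should produce.
P = MC gives -108Q + 9Q^2 = 0, with roots 0 and 12. Take the larger (rising MC): Q* = 12.
Check: AVC at Q = 12 is $34 ≤ P, so revenue covers variable cost.
Profit = P·Q − TC = 250·12 − 568 = $2432.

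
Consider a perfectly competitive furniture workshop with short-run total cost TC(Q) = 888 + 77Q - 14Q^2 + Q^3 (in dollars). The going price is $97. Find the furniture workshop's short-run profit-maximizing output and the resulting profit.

Profit = -$288 at Q = 10

AVC = 77 - 14Q + Q^2; min AVC = $28 at Q = 7. Since P = $97 ≥ min AVC, the firm produces.
MC = 77 - 28Q + 3Q^2. Setting P = MC and taking the root on the rising branch gives Q* = 10.
TR = 97·10 = 970. TC = 888 + 370 = 1258. Profit = 970 − 1258 = -$288.
Shutting down would mean losing the fixed cost of $888, so operating at a loss of $288 is better by $600.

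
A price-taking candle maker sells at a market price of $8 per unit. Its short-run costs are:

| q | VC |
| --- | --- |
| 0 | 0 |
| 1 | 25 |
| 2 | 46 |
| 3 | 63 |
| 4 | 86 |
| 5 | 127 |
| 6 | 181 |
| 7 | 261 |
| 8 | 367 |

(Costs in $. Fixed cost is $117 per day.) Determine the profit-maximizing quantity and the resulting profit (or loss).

Tabulate TR − TC: q=0: -117; q=1: -134; q=2: -147; q=3: -156; q=4: -171; q=5: -204; q=6: -250; q=7: -322; q=8: -420.
Profit is highest at q = 0. Equivalently, the lowest AVC in the table is 63/3 ≈ $21 at q = 3, and P = $8 falls below it — price never covers variable cost, so the firm shuts down and loses only its fixed cost.

q = 0 (shut down); profit = -$117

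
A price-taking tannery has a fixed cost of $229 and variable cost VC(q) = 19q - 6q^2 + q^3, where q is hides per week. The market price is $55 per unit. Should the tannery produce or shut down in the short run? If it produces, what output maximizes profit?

Produce at q = 6

Strip out fixed cost: VC = 19q - 6q^2 + q^3. Then AVC = 19 - 6q + q^2 and MC = 19 - 12q + 3q^2.
The AVC parabola has its vertex at q = 6/2 = 3, where AVC = 19 - 6·3 + 3^2 = $10.
P = $55 exceeds min AVC = $10, so the firm stays open.
P = MC gives -36 - 12q + 3q^2 = 0, with roots -2 and 6. Take the larger (rising MC): q* = 6.
Check: AVC at q = 6 is $19 ≤ P, so revenue covers variable cost.
Profit = P·q − TC = 55·6 − 343 = -$13, a loss, but smaller than the $229 fixed cost the firm would lose by shutting down.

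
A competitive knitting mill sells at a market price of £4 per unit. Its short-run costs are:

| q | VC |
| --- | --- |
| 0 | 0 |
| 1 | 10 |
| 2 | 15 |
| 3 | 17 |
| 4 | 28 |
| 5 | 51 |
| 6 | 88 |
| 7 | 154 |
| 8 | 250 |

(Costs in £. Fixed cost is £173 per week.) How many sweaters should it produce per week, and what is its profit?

q = 0 (shut down); profit = -£173

Profit at each row (π = 4q − TC): q=0: -173; q=1: -179; q=2: -180; q=3: -178; q=4: -185; q=5: -204; q=6: -237; q=7: -299; q=8: -391.
Profit is highest at q = 0. Equivalently, the lowest AVC in the table is 17/3 ≈ £5.67 at q = 3, and P = £4 falls below it — price never covers variable cost, so the firm shuts down and loses only its fixed cost.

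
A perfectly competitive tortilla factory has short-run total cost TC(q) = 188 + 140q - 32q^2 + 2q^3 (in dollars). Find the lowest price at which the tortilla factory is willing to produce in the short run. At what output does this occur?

$12 per unit, at q = 8

Short-run supply begins at min AVC. From VC = 140q - 32q^2 + 2q^3, AVC = 140 - 32q + 2q^2.
At the minimum of AVC, MC = AVC. MC = 140 - 64q + 6q^2; setting MC = AVC gives 4q^2 - 32q = 0, so q = 8. min AVC = 12.
So the shutdown price is $12.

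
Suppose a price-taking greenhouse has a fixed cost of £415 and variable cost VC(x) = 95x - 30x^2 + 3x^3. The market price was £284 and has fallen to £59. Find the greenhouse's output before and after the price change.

Output falls from 9 to 6

MC = 95 - 60x + 9x^2; the shutdown threshold is min AVC = £20 (at x = 5).
With P = £284 above the shutdown price, P = MC gives x = 9.
At P = £59 ≥ min AVC, set P = MC: x = 6. The firm stays open but cuts output.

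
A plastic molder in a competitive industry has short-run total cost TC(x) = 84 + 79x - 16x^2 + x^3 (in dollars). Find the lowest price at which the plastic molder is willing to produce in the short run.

The firm shuts down when price falls below the minimum of average variable cost. AVC = VC/x = 79 - 16x + x^2.
At the minimum of AVC, MC = AVC. MC = 79 - 32x + 3x^2; setting MC = AVC gives 2x^2 - 16x = 0, so x = 8. min AVC = 15.
For P < $15 the firm produces nothing.

$15 per unit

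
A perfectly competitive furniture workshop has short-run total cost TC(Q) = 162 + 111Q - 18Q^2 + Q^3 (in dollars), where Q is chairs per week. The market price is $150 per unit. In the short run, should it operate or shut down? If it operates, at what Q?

Strip out fixed cost: VC = 111Q - 18Q^2 + Q^3. Then AVC = 111 - 18Q + Q^2 and MC = 111 - 36Q + 3Q^2.
The AVC parabola has its vertex at Q = 18/2 = 9, where AVC = 111 - 18·9 + 9^2 = $30.
Because $150 ≥ $30, revenue can cover variable cost; the firm operates.
Solving P = MC: -39 - 36Q + 3Q^2 = 0 ⇒ Q = -1 or 13. On the upward-sloping branch, Q* = 13.
Check: AVC at Q = 13 is $46 ≤ P, so revenue covers variable cost.
Profit = P·Q − TC = 150·13 − 760 = $1190.

Produce at Q = 13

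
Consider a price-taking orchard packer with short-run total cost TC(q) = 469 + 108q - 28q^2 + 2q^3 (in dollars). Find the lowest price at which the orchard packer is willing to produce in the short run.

The shutdown price is the minimum of AVC. VC = 108q - 28q^2 + 2q^3, so AVC = 108 - 28q + 2q^2.
dAVC/dq = -28 + 4q = 0 gives q = 7. min AVC = 108 - 28·7 + 2·7^2 = 10.
The firm shuts down for any P below $10.

$10 per unit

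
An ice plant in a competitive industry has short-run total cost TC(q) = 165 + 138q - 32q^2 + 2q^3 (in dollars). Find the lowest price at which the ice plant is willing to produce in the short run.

$10 per unit

The firm shuts down when price falls below the minimum of average variable cost. AVC = VC/q = 138 - 32q + 2q^2.
dAVC/dq = -32 + 4q = 0 gives q = 8. min AVC = 138 - 32·8 + 2·8^2 = 10.
The firm shuts down for any P below $10.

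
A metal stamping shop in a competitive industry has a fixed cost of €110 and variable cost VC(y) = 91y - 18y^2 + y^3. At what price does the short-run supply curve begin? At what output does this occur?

The shutdown price is the minimum of AVC. VC = 91y - 18y^2 + y^3, so AVC = 91 - 18y + y^2.
At the minimum of AVC, MC = AVC. MC = 91 - 36y + 3y^2; setting MC = AVC gives 2y^2 - 18y = 0, so y = 9. min AVC = 10.
For P < €10 the firm produces nothing.

€10 per unit, at y = 9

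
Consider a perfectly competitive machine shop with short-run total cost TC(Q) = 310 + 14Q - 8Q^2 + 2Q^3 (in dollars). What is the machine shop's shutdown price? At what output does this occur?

$6 per unit, at Q = 2

The shutdown price is the minimum of AVC. VC = 14Q - 8Q^2 + 2Q^3, so AVC = 14 - 8Q + 2Q^2.
At the minimum of AVC, MC = AVC. MC = 14 - 16Q + 6Q^2; setting MC = AVC gives 4Q^2 - 8Q = 0, so Q = 2. min AVC = 6.
So the shutdown price is $6.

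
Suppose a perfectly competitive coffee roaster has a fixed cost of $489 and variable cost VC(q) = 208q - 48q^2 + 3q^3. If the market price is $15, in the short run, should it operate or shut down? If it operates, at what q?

Shut down

From TC, MC = TC'(q) = 208 - 96q + 9q^2 and AVC = VC/q = 208 - 48q + 3q^2.
AVC is minimized where dAVC/dq = -48 + 6q = 0, at q = 8; min AVC = 208 - 48·8 + 3·8^2 = $16.
P = $15 lies below min AVC = $16; no output level covers variable cost.
Best response: produce nothing and absorb the $489 fixed cost.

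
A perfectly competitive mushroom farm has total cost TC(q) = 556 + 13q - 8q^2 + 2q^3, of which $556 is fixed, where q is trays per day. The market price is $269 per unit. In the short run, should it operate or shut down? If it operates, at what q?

Produce at q = 8

From TC, MC = TC'(q) = 13 - 16q + 6q^2 and AVC = VC/q = 13 - 8q + 2q^2.
The AVC parabola has its vertex at q = 8/4 = 2, where AVC = 13 - 8·2 + 2·2^2 = $5.
Because $269 ≥ $5, revenue can cover variable cost; the firm operates.
Set P = MC: 269 = 13 - 16q + 6q^2 → -256 - 16q + 6q^2 = 0. The roots are q = -16/3 and q = 8; the profit-maximizing output is on the rising part of MC, so q* = 8.
Check: AVC at q = 8 is $77 ≤ P, so revenue covers variable cost.
Profit = P·q − TC = 269·8 − 1172 = $980.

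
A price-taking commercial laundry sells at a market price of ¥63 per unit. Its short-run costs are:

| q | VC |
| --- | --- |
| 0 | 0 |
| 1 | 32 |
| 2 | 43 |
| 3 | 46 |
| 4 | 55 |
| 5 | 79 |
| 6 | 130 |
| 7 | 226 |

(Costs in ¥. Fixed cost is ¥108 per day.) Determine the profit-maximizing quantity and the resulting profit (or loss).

q = 6; profit = ¥140

Profit at each row (π = 63q − TC): q=0: -108; q=1: -77; q=2: -25; q=3: 35; q=4: 89; q=5: 128; q=6: 140; q=7: 107.
Profit is maximized at q = 6. AVC there is 130/6 = ¥21.67 ≤ P, so producing beats shutting down (which would give -¥108).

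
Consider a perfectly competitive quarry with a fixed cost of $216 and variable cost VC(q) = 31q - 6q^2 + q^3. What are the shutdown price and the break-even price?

AVC = 31 - 6q + q^2; minimized at q = 3, giving min AVC = $22. That is the shutdown price.
ATC = 216/q + 31 - 6q + q^2. Setting dATC/dq = −216/q^2 − 6 + 2q = 0 gives q = 6 (since 2·6^3 − 6·6^2 = 216).
min ATC = 216/6 + 31 − 6·6 + 6^2 = $67. That is the break-even price.
For $22 ≤ P < $67 the firm produces at a loss; below $22 it shuts down.

Shutdown price = $22; break-even price = $67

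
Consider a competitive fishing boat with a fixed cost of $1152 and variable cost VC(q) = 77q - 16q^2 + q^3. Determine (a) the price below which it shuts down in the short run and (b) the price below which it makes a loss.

Shutdown price = $13; break-even price = $125

AVC = 77 - 16q + q^2; minimized at q = 8, giving min AVC = $13. That is the shutdown price.
ATC = 1152/q + 77 - 16q + q^2. Setting dATC/dq = −1152/q^2 − 16 + 2q = 0 gives q = 12 (since 2·12^3 − 16·12^2 = 1152).
min ATC = 1152/12 + 77 − 16·12 + 12^2 = $125. That is the break-even price.
For $13 ≤ P < $125 the firm produces at a loss; below $13 it shuts down.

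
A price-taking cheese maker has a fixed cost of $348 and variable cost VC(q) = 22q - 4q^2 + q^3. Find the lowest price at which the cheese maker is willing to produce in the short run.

Short-run supply begins at min AVC. From VC = 22q - 4q^2 + q^3, AVC = 22 - 4q + q^2.
dAVC/dq = -4 + 2q = 0 gives q = 2. min AVC = 22 - 4·2 + 2^2 = 18.
So the shutdown price is $18.

$18 per unit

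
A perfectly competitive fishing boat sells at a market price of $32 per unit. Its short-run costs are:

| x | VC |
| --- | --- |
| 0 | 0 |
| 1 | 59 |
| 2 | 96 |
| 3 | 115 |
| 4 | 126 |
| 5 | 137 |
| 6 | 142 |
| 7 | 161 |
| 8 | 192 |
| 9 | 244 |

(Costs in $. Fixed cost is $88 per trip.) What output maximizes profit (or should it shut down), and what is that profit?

Tabulate TR − TC: x=0: -88; x=1: -115; x=2: -120; x=3: -107; x=4: -86; x=5: -65; x=6: -38; x=7: -25; x=8: -24; x=9: -44.
Profit is maximized at x = 8. AVC there is 192/8 = $24 ≤ P, so producing beats shutting down (which would give -$88).

x = 8; profit = -$24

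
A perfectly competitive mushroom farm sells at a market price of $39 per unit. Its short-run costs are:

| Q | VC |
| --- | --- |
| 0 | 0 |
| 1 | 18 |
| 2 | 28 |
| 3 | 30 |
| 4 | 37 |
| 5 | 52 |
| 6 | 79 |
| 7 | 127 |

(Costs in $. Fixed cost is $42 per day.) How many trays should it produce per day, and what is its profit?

Compute π = P·Q − TC at each output: Q=0: -42; Q=1: -21; Q=2: 8; Q=3: 45; Q=4: 77; Q=5: 101; Q=6: 113; Q=7: 104.
Profit is maximized at Q = 6. AVC there is 79/6 = $13.17 ≤ P, so producing beats shutting down (which would give -$42).

Q = 6; profit = $113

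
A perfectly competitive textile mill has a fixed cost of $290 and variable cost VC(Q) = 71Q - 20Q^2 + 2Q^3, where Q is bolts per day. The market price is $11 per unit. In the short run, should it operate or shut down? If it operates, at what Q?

Strip out fixed cost: VC = 71Q - 20Q^2 + 2Q^3. Then AVC = 71 - 20Q + 2Q^2 and MC = 71 - 40Q + 6Q^2.
The AVC parabola has its vertex at Q = 20/4 = 5, where AVC = 71 - 20·5 + 2·5^2 = $21.
P = $11 lies below min AVC = $21; no output level covers variable cost.
The firm minimizes its loss by shutting down and losing only its fixed cost of $290.

Shut down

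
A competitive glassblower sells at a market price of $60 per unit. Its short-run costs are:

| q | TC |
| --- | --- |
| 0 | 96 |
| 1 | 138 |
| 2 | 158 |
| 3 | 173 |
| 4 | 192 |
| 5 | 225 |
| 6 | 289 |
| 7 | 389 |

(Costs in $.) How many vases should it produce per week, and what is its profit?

Profit at each row (π = 60q − TC): q=0: -96; q=1: -78; q=2: -38; q=3: 7; q=4: 48; q=5: 75; q=6: 71; q=7: 31.
Profit is maximized at q = 5. AVC there is 129/5 = $25.80 ≤ P, so producing beats shutting down (which would give -$96).

q = 5; profit = $75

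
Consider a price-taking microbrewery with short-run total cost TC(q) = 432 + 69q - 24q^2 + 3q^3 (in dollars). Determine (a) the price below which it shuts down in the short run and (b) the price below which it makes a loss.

Shutdown price = $21; break-even price = $105

AVC = 69 - 24q + 3q^2; minimized at q = 4, giving min AVC = $21. That is the shutdown price.
ATC = 432/q + 69 - 24q + 3q^2. Setting dATC/dq = −432/q^2 − 24 + 6q = 0 gives q = 6 (since 6·6^3 − 24·6^2 = 432).
min ATC = 432/6 + 69 − 24·6 + 3·6^2 = $105. That is the break-even price.
For $21 ≤ P < $105 the firm produces at a loss; below $21 it shuts down.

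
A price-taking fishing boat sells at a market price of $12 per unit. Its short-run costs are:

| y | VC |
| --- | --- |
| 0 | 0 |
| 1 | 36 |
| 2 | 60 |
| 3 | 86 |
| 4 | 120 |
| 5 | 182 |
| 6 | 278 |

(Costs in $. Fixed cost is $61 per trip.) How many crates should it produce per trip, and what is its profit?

Compute π = P·y − TC at each output: y=0: -61; y=1: -85; y=2: -97; y=3: -111; y=4: -133; y=5: -183; y=6: -267.
Profit is highest at y = 0. Equivalently, the lowest AVC in the table is 86/3 ≈ $28.67 at y = 3, and P = $12 falls below it — price never covers variable cost, so the firm shuts down and loses only its fixed cost.

y = 0 (shut down); profit = -$61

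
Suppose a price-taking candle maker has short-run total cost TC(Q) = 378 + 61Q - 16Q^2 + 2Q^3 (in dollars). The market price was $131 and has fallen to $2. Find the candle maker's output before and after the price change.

Output falls from 7 to 0 (the firm shuts down)

MC = 61 - 32Q + 6Q^2; the shutdown threshold is min AVC = $29 (at Q = 4).
With P = $131 above the shutdown price, P = MC gives Q = 7.
At P = $2 < min AVC = $29, price no longer covers variable cost at any output, so the firm shuts down: Q = 0.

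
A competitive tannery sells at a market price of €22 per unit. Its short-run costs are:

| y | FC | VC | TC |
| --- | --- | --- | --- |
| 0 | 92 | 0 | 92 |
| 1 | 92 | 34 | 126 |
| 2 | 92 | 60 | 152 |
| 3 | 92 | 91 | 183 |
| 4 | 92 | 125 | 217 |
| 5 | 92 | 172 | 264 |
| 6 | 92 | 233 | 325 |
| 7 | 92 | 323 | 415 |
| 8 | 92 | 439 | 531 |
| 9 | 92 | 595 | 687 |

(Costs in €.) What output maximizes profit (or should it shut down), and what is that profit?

y = 0 (shut down); profit = -€92

Profit at each row (π = 22y − TC): y=0: -92; y=1: -104; y=2: -108; y=3: -117; y=4: -129; y=5: -154; y=6: -193; y=7: -261; y=8: -355; y=9: -489.
Profit is highest at y = 0. Equivalently, the lowest AVC in the table is 60/2 ≈ €30 at y = 2, and P = €22 falls below it — price never covers variable cost, so the firm shuts down and loses only its fixed cost.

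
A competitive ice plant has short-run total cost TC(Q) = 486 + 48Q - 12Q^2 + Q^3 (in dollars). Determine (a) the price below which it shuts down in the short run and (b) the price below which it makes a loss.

Shutdown price = $12; break-even price = $75

Shutdown price = min AVC. AVC = 48 - 12Q + Q^2, with vertex at Q = 6 and minimum $12.
ATC = 486/Q + 48 - 12Q + Q^2. Setting dATC/dQ = −486/Q^2 − 12 + 2Q = 0 gives Q = 9 (since 2·9^3 − 12·9^2 = 486).
min ATC = 486/9 + 48 − 12·9 + 9^2 = $75. That is the break-even price.
Between these two prices the firm operates at a loss; above $75 it earns a profit.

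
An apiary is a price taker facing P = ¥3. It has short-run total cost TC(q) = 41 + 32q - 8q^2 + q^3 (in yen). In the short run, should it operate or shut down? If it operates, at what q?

Shut down

Variable cost is VC = 32q - 8q^2 + q^3, so AVC = VC/q = 32 - 8q + q^2 and MC = dTC/dq = 32 - 16q + 3q^2.
AVC hits its minimum where MC = AVC, at q = 4, giving min AVC = 32 - 8·4 + 4^2 = ¥16.
With P < min AVC (¥3 < ¥16), every unit sold adds to the loss.
Shutting down limits the loss to fixed cost, ¥41.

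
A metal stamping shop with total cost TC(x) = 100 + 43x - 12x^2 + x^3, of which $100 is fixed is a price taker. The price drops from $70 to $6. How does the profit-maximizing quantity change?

AVC = 43 - 12x + x^2, minimized at x = 6 where min AVC = $7. MC = 43 - 24x + 3x^2.
At P = $70 ≥ min AVC, set P = MC on the rising branch: x = 9.
At P = $6 < min AVC = $7, price no longer covers variable cost at any output, so the firm shuts down: x = 0.

Output falls from 9 to 0 (the firm shuts down)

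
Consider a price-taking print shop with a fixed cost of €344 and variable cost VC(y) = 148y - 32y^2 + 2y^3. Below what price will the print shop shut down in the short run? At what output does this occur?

€20 per unit, at y = 8

Short-run supply begins at min AVC. From VC = 148y - 32y^2 + 2y^3, AVC = 148 - 32y + 2y^2.
dAVC/dy = -32 + 4y = 0 gives y = 8. min AVC = 148 - 32·8 + 2·8^2 = 20.
So the shutdown price is €20.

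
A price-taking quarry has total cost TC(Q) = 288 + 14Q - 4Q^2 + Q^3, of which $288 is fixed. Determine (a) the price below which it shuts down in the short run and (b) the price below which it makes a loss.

Shutdown price = $10; break-even price = $74

Shutdown price = min AVC. AVC = 14 - 4Q + Q^2, with vertex at Q = 2 and minimum $10.
ATC = 288/Q + 14 - 4Q + Q^2. Setting dATC/dQ = −288/Q^2 − 4 + 2Q = 0 gives Q = 6 (since 2·6^3 − 4·6^2 = 288).
min ATC = 288/6 + 14 − 4·6 + 6^2 = $74. That is the break-even price.
For $10 ≤ P < $74 the firm produces at a loss; below $10 it shuts down.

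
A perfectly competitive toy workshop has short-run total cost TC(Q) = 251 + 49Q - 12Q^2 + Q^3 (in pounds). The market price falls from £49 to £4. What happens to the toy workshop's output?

AVC = 49 - 12Q + Q^2, minimized at Q = 6 where min AVC = £13. MC = 49 - 24Q + 3Q^2.
With P = £49 above the shutdown price, P = MC gives Q = 8.
At P = £4 < min AVC = £13, price no longer covers variable cost at any output, so the firm shuts down: Q = 0.

Output falls from 8 to 0 (the firm shuts down)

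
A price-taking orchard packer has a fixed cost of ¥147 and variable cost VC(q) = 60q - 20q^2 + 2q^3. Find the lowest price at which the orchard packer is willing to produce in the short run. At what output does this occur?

The firm shuts down when price falls below the minimum of average variable cost. AVC = VC/q = 60 - 20q + 2q^2.
At the minimum of AVC, MC = AVC. MC = 60 - 40q + 6q^2; setting MC = AVC gives 4q^2 - 20q = 0, so q = 5. min AVC = 10.
The firm shuts down for any P below ¥10.

¥10 per unit, at q = 5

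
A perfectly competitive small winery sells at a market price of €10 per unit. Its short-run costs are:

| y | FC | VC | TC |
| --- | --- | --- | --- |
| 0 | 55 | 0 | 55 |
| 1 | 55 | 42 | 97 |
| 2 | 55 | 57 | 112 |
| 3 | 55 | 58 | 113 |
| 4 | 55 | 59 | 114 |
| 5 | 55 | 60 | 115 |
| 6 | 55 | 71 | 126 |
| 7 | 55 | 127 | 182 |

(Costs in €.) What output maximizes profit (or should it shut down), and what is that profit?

Profit at each row (π = 10y − TC): y=0: -55; y=1: -87; y=2: -92; y=3: -83; y=4: -74; y=5: -65; y=6: -66; y=7: -112.
Profit is highest at y = 0. Equivalently, the lowest AVC in the table is 71/6 ≈ €11.83 at y = 6, and P = €10 falls below it — price never covers variable cost, so the firm shuts down and loses only its fixed cost.

y = 0 (shut down); profit = -€55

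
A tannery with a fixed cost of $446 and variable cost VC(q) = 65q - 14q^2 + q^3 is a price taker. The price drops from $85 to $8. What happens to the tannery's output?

MC = 65 - 28q + 3q^2; the shutdown threshold is min AVC = $16 (at q = 7).
At P = $85 ≥ min AVC, set P = MC on the rising branch: q = 10.
At P = $8 < min AVC = $16, price no longer covers variable cost at any output, so the firm shuts down: q = 0.

Output falls from 10 to 0 (the firm shuts down)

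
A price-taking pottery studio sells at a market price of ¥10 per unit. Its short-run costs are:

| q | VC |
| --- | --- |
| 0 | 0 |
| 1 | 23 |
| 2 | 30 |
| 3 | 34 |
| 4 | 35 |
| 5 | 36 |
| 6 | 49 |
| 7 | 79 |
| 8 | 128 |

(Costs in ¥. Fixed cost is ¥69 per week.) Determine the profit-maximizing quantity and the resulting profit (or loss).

Tabulate TR − TC: q=0: -69; q=1: -82; q=2: -79; q=3: -73; q=4: -64; q=5: -55; q=6: -58; q=7: -78; q=8: -117.
Profit is maximized at q = 5. AVC there is 36/5 = ¥7.20 ≤ P, so producing beats shutting down (which would give -¥69).

q = 5; profit = -¥55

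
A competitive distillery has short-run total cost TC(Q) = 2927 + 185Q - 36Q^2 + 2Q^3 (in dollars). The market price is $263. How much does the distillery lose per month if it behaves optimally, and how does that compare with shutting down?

Profit = -$223 at Q = 13

AVC = 185 - 36Q + 2Q^2 has its minimum $23 at Q = 9; price $263 clears that bar, so the firm operates.
MC = 185 - 72Q + 6Q^2. Setting P = MC and taking the root on the rising branch gives Q* = 13.
TR = 263·13 = 3419. TC = 2927 + 715 = 3642. Profit = 3419 − 3642 = -$223.
Shutting down would mean losing the fixed cost of $2927, so operating at a loss of $223 is better by $2704.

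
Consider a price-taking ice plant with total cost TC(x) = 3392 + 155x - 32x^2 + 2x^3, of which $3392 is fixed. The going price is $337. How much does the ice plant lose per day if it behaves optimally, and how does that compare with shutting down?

Profit = -$12 at x = 13

AVC = 155 - 32x + 2x^2 has its minimum $27 at x = 8; price $337 clears that bar, so the firm operates.
MC = 155 - 64x + 6x^2. Setting P = MC and taking the root on the rising branch gives x* = 13.
TR = 337·13 = 4381. TC = 3392 + 1001 = 4393. Profit = 4381 − 4393 = -$12.
Shutting down would mean losing the fixed cost of $3392, so operating at a loss of $12 is better by $3380.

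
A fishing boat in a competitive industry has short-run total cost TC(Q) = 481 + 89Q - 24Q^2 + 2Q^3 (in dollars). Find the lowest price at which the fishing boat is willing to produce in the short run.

The firm shuts down when price falls below the minimum of average variable cost. AVC = VC/Q = 89 - 24Q + 2Q^2.
dAVC/dQ = -24 + 4Q = 0 gives Q = 6. min AVC = 89 - 24·6 + 2·6^2 = 17.
The firm shuts down for any P below $17.

$17 per unit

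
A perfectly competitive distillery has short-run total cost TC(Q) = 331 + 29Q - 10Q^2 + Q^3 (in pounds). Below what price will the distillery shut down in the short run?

Short-run supply begins at min AVC. From VC = 29Q - 10Q^2 + Q^3, AVC = 29 - 10Q + Q^2.
At the minimum of AVC, MC = AVC. MC = 29 - 20Q + 3Q^2; setting MC = AVC gives 2Q^2 - 10Q = 0, so Q = 5. min AVC = 4.
For P < £4 the firm produces nothing.

£4 per unit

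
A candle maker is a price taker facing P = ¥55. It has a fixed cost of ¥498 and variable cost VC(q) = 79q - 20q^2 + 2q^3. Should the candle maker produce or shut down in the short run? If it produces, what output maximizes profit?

Produce at q = 6

Variable cost is VC = 79q - 20q^2 + 2q^3, so AVC = VC/q = 79 - 20q + 2q^2 and MC = dTC/dq = 79 - 40q + 6q^2.
The AVC parabola has its vertex at q = 20/4 = 5, where AVC = 79 - 20·5 + 2·5^2 = ¥29.
P = ¥55 exceeds min AVC = ¥29, so the firm stays open.
P = MC gives 24 - 40q + 6q^2 = 0, with roots 2/3 and 6. Take the larger (rising MC): q* = 6.
Check: AVC at q = 6 is ¥31 ≤ P, so revenue covers variable cost.
Profit = P·q − TC = 55·6 − 684 = -¥354, a loss, but smaller than the ¥498 fixed cost the firm would lose by shutting down.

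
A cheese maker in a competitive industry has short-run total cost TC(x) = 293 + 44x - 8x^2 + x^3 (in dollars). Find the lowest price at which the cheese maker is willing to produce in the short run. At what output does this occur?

Short-run supply begins at min AVC. From VC = 44x - 8x^2 + x^3, AVC = 44 - 8x + x^2.
At the minimum of AVC, MC = AVC. MC = 44 - 16x + 3x^2; setting MC = AVC gives 2x^2 - 8x = 0, so x = 4. min AVC = 28.
The firm shuts down for any P below $28.

$28 per unit, at x = 4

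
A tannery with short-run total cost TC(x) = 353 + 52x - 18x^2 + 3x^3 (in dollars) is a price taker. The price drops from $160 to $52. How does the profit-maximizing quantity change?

Output falls from 6 to 4

MC = 52 - 36x + 9x^2; the shutdown threshold is min AVC = $25 (at x = 3).
At P = $160 ≥ min AVC, set P = MC on the rising branch: x = 6.
At P = $52 ≥ min AVC, set P = MC: x = 4. The firm stays open but cuts output.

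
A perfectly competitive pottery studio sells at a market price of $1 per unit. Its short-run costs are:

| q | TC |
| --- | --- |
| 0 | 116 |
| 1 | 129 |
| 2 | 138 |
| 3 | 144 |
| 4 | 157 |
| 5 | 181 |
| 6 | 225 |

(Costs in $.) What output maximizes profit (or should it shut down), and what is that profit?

q = 0 (shut down); profit = -$116

Profit at each row (π = 1q − TC): q=0: -116; q=1: -128; q=2: -136; q=3: -141; q=4: -153; q=5: -176; q=6: -219.
Profit is highest at q = 0. Equivalently, the lowest AVC in the table is 28/3 ≈ $9.33 at q = 3, and P = $1 falls below it — price never covers variable cost, so the firm shuts down and loses only its fixed cost.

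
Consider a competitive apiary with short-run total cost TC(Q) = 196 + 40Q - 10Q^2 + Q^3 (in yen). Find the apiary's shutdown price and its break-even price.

Shutdown price = ¥15; break-even price = ¥47

Shutdown price = min AVC. AVC = 40 - 10Q + Q^2, with vertex at Q = 5 and minimum ¥15.
ATC = 196/Q + 40 - 10Q + Q^2. Setting dATC/dQ = −196/Q^2 − 10 + 2Q = 0 gives Q = 7 (since 2·7^3 − 10·7^2 = 196).
min ATC = 196/7 + 40 − 10·7 + 7^2 = ¥47. That is the break-even price.
Between these two prices the firm operates at a loss; above ¥47 it earns a profit.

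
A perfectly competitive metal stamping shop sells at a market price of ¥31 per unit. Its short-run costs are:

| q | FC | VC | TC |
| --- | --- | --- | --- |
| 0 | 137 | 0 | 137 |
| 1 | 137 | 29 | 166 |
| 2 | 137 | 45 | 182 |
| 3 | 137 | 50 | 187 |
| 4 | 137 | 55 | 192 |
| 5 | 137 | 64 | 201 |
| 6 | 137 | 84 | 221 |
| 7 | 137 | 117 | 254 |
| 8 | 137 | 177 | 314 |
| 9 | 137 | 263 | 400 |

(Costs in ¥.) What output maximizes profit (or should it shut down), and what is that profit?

q = 6; profit = -¥35

Compute π = P·q − TC at each output: q=0: -137; q=1: -135; q=2: -120; q=3: -94; q=4: -68; q=5: -46; q=6: -35; q=7: -37; q=8: -66; q=9: -121.
Profit is maximized at q = 6. AVC there is 84/6 = ¥14 ≤ P, so producing beats shutting down (which would give -¥137).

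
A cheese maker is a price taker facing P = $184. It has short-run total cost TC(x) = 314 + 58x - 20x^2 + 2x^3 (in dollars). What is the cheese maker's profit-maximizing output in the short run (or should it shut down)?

From TC, MC = TC'(x) = 58 - 40x + 6x^2 and AVC = VC/x = 58 - 20x + 2x^2.
The AVC parabola has its vertex at x = 20/4 = 5, where AVC = 58 - 20·5 + 2·5^2 = $8.
P = $184 exceeds min AVC = $8, so the firm stays open.
P = MC gives -126 - 40x + 6x^2 = 0, with roots -7/3 and 9. Take the larger (rising MC): x* = 9.
Check: AVC at x = 9 is $40 ≤ P, so revenue covers variable cost.
Profit = P·x − TC = 184·9 − 674 = $982.

Produce at x = 9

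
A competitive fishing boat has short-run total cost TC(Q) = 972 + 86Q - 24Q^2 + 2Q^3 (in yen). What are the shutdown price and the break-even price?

Shutdown price = min AVC. AVC = 86 - 24Q + 2Q^2, with vertex at Q = 6 and minimum ¥14.
ATC = 972/Q + 86 - 24Q + 2Q^2. Setting dATC/dQ = −972/Q^2 − 24 + 4Q = 0 gives Q = 9 (since 4·9^3 − 24·9^2 = 972).
min ATC = 972/9 + 86 − 24·9 + 2·9^2 = ¥140. That is the break-even price.
Between these two prices the firm operates at a loss; above ¥140 it earns a profit.

Shutdown price = ¥14; break-even price = ¥140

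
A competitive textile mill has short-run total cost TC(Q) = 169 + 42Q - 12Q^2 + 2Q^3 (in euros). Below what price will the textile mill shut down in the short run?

€24 per unit

The firm shuts down when price falls below the minimum of average variable cost. AVC = VC/Q = 42 - 12Q + 2Q^2.
At the minimum of AVC, MC = AVC. MC = 42 - 24Q + 6Q^2; setting MC = AVC gives 4Q^2 - 12Q = 0, so Q = 3. min AVC = 24.
So the shutdown price is €24.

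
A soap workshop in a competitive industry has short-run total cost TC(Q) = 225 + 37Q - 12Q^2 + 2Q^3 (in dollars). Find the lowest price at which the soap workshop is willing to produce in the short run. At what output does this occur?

The shutdown price is the minimum of AVC. VC = 37Q - 12Q^2 + 2Q^3, so AVC = 37 - 12Q + 2Q^2.
At the minimum of AVC, MC = AVC. MC = 37 - 24Q + 6Q^2; setting MC = AVC gives 4Q^2 - 12Q = 0, so Q = 3. min AVC = 19.
So the shutdown price is $19.

$19 per unit, at Q = 3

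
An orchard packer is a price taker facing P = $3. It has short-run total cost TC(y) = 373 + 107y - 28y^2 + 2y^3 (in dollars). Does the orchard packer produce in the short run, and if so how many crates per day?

Variable cost is VC = 107y - 28y^2 + 2y^3, so AVC = VC/y = 107 - 28y + 2y^2 and MC = dTC/dy = 107 - 56y + 6y^2.
The AVC parabola has its vertex at y = 28/4 = 7, where AVC = 107 - 28·7 + 2·7^2 = $9.
P = $3 lies below min AVC = $9; no output level covers variable cost.
Best response: produce nothing and absorb the $373 fixed cost.

Shut down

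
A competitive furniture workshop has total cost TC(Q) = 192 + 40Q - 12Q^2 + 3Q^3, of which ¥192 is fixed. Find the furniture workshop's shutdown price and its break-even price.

Shutdown price = ¥28; break-even price = ¥88

AVC = 40 - 12Q + 3Q^2; minimized at Q = 2, giving min AVC = ¥28. That is the shutdown price.
ATC = 192/Q + 40 - 12Q + 3Q^2. Setting dATC/dQ = −192/Q^2 − 12 + 6Q = 0 gives Q = 4 (since 6·4^3 − 12·4^2 = 192).
min ATC = 192/4 + 40 − 12·4 + 3·4^2 = ¥88. That is the break-even price.
For ¥28 ≤ P < ¥88 the firm produces at a loss; below ¥28 it shuts down.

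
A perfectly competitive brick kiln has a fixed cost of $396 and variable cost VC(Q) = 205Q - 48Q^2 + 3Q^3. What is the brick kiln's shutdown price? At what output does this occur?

$13 per unit, at Q = 8

The firm shuts down when price falls below the minimum of average variable cost. AVC = VC/Q = 205 - 48Q + 3Q^2.
At the minimum of AVC, MC = AVC. MC = 205 - 96Q + 9Q^2; setting MC = AVC gives 6Q^2 - 48Q = 0, so Q = 8. min AVC = 13.
So the shutdown price is $13.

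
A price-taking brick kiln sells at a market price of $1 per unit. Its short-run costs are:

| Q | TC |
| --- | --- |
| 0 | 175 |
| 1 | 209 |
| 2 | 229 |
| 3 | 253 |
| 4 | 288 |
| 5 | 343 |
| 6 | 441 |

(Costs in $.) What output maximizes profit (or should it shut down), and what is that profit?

Q = 0 (shut down); profit = -$175

Compute π = P·Q − TC at each output: Q=0: -175; Q=1: -208; Q=2: -227; Q=3: -250; Q=4: -284; Q=5: -338; Q=6: -435.
Profit is highest at Q = 0. Equivalently, the lowest AVC in the table is 78/3 ≈ $26 at Q = 3, and P = $1 falls below it — price never covers variable cost, so the firm shuts down and loses only its fixed cost.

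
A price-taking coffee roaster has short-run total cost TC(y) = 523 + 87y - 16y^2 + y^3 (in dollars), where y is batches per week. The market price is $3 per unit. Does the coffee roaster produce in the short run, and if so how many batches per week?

From TC, MC = TC'(y) = 87 - 32y + 3y^2 and AVC = VC/y = 87 - 16y + y^2.
The AVC parabola has its vertex at y = 16/2 = 8, where AVC = 87 - 16·8 + 8^2 = $23.
With P < min AVC ($3 < $23), every unit sold adds to the loss.
Shutting down limits the loss to fixed cost, $523.

Shut down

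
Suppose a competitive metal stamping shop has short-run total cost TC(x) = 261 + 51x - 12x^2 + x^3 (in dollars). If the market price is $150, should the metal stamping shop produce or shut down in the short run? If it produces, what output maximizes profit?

Produce at x = 11

Strip out fixed cost: VC = 51x - 12x^2 + x^3. Then AVC = 51 - 12x + x^2 and MC = 51 - 24x + 3x^2.
AVC hits its minimum where MC = AVC, at x = 6, giving min AVC = 51 - 12·6 + 6^2 = $15.
Because $150 ≥ $15, revenue can cover variable cost; the firm operates.
Set P = MC: 150 = 51 - 24x + 3x^2 → -99 - 24x + 3x^2 = 0. The roots are x = -3 and x = 11; the profit-maximizing output is on the rising part of MC, so x* = 11.
Check: AVC at x = 11 is $40 ≤ P, so revenue covers variable cost.
Profit = P·x − TC = 150·11 − 701 = $949.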